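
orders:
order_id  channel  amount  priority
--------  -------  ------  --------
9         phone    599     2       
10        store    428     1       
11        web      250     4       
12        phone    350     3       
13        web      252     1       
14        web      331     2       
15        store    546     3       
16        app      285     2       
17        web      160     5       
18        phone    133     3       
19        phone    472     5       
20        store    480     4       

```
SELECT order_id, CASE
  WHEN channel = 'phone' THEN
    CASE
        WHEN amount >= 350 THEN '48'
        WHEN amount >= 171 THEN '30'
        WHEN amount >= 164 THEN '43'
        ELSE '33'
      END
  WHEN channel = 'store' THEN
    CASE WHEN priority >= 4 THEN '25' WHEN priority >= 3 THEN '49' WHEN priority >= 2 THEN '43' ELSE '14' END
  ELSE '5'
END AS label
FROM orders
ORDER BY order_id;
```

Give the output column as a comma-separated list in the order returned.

48, 14, 5, 48, 5, 5, 49, 5, 5, 33, 48, 25

order_id=9: channel='phone' → inner[amount >= 350] → 48
order_id=10: channel='store' → inner[ELSE] → 14
order_id=11: channel='web' → outer ELSE → 5
order_id=12: channel='phone' → inner[amount >= 350] → 48
order_id=13: channel='web' → outer ELSE → 5
order_id=14: channel='web' → outer ELSE → 5
order_id=15: channel='store' → inner[priority >= 3] → 49
order_id=16: channel='app' → outer ELSE → 5
order_id=17: channel='web' → outer ELSE → 5
order_id=18: channel='phone' → inner[ELSE] → 33
order_id=19: channel='phone' → inner[amount >= 350] → 48
order_id=20: channel='store' → inner[priority >= 4] → 25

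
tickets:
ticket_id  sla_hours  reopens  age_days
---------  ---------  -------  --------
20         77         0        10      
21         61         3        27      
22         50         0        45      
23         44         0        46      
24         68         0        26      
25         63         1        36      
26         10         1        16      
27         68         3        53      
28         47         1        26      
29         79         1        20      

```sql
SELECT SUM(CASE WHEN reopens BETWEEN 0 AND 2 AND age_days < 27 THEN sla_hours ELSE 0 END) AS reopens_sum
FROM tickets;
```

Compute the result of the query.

281

ticket_id=20: ✓ → 77
ticket_id=21: ✗
ticket_id=22: ✗
ticket_id=23: ✗
ticket_id=24: ✓ → 68
ticket_id=25: ✗
ticket_id=26: ✓ → 10
ticket_id=27: ✗
ticket_id=28: ✓ → 47
ticket_id=29: ✓ → 79
reopens_sum = 77 + 68 + 10 + 47 + 79 = 281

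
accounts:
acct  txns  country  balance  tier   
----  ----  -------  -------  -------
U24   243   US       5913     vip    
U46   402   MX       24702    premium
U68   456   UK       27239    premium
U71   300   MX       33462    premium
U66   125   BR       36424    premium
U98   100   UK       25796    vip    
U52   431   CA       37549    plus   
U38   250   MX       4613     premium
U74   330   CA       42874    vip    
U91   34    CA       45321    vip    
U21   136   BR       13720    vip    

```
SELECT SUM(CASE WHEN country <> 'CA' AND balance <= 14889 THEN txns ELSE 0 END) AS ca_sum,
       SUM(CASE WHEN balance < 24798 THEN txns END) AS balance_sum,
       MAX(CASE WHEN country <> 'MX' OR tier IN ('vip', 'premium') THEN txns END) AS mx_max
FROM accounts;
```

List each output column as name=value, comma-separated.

ca_sum=629, balance_sum=1031, mx_max=456

[ca_sum: country <> 'CA' AND balance <= 14889]
acct=U24: ✓ → 243
acct=U46: ✗
acct=U68: ✗
acct=U71: ✗
acct=U66: ✗
acct=U98: ✗
acct=U52: ✗
acct=U38: ✓ → 250
acct=U74: ✗
acct=U91: ✗
acct=U21: ✓ → 136
ca_sum = 243 + 250 + 136 = 629
—
[balance_sum: balance < 24798]
acct=U24: ✓ → 243
acct=U46: ✓ → 402
acct=U68: ✗
acct=U71: ✗
acct=U66: ✗
acct=U98: ✗
acct=U52: ✗
acct=U38: ✓ → 250
acct=U74: ✗
acct=U91: ✗
acct=U21: ✓ → 136
balance_sum = 243 + 402 + 250 + 136 = 1031
—
[mx_max: country <> 'MX' OR tier IN ('vip', 'premium')]
acct=U24: ✓ → 243
acct=U46: ✓ → 402
acct=U68: ✓ → 456
acct=U71: ✓ → 300
acct=U66: ✓ → 125
acct=U98: ✓ → 100
acct=U52: ✓ → 431
acct=U38: ✓ → 250
acct=U74: ✓ → 330
acct=U91: ✓ → 34
acct=U21: ✓ → 136
mx_max = MAX(243, 402, 456, 300, 125, 100, 431, 250, 330, 34, 136) = 456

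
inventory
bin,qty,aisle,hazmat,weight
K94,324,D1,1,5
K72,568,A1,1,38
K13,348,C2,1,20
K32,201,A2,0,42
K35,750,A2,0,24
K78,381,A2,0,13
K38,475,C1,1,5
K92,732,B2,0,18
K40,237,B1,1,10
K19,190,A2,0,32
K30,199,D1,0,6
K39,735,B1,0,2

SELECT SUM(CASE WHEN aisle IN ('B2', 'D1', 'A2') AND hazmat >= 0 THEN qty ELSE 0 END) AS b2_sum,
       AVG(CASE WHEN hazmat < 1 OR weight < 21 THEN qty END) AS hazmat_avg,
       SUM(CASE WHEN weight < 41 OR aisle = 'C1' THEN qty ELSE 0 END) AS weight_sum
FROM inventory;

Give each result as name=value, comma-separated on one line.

b2_sum=2777, hazmat_avg=415.6363636364, weight_sum=4939

[b2_sum: aisle IN ('B2', 'D1', 'A2') AND hazmat >= 0]
bin=K94: ✓ → 324
bin=K72: ✗
bin=K13: ✗
bin=K32: ✓ → 201
bin=K35: ✓ → 750
bin=K78: ✓ → 381
bin=K38: ✗
bin=K92: ✓ → 732
bin=K40: ✗
bin=K19: ✓ → 190
bin=K30: ✓ → 199
bin=K39: ✗
b2_sum = 324 + 201 + 750 + 381 + 732 + 190 + 199 = 2777
—
[hazmat_avg: hazmat < 1 OR weight < 21]
bin=K94: ✓ → 324
bin=K72: ✗
bin=K13: ✓ → 348
bin=K32: ✓ → 201
bin=K35: ✓ → 750
bin=K78: ✓ → 381
bin=K38: ✓ → 475
bin=K92: ✓ → 732
bin=K40: ✓ → 237
bin=K19: ✓ → 190
bin=K30: ✓ → 199
bin=K39: ✓ → 735
hazmat_avg = (324 + 348 + 201 + 750 + 381 + 475 + 732 + 237 + 190 + 199 + 735) / 11 = 415.6363636364
—
[weight_sum: weight < 41 OR aisle = 'C1']
bin=K94: ✓ → 324
bin=K72: ✓ → 568
bin=K13: ✓ → 348
bin=K32: ✗
bin=K35: ✓ → 750
bin=K78: ✓ → 381
bin=K38: ✓ → 475
bin=K92: ✓ → 732
bin=K40: ✓ → 237
bin=K19: ✓ → 190
bin=K30: ✓ → 199
bin=K39: ✓ → 735
weight_sum = 324 + 568 + 348 + 750 + 381 + 475 + 732 + 237 + 190 + 199 + 735 = 4939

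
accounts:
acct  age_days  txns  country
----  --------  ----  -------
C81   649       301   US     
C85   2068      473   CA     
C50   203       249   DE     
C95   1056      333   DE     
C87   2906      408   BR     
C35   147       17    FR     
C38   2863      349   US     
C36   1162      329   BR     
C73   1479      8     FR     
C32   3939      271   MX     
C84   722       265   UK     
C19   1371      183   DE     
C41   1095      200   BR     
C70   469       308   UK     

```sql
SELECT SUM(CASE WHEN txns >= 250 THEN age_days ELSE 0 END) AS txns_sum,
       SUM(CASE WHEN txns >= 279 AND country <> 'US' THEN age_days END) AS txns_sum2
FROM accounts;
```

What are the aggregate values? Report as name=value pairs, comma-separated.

[txns_sum: txns >= 250]
acct=C81: ✓ → 649
acct=C85: ✓ → 2068
acct=C50: ✗
acct=C95: ✓ → 1056
acct=C87: ✓ → 2906
acct=C35: ✗
acct=C38: ✓ → 2863
acct=C36: ✓ → 1162
acct=C73: ✗
acct=C32: ✓ → 3939
acct=C84: ✓ → 722
acct=C19: ✗
acct=C41: ✗
acct=C70: ✓ → 469
txns_sum = 649 + 2068 + 1056 + 2906 + 2863 + 1162 + 3939 + 722 + 469 = 15834
—
[txns_sum2: txns >= 279 AND country <> 'US']
acct=C81: ✗
acct=C85: ✓ → 2068
acct=C50: ✗
acct=C95: ✓ → 1056
acct=C87: ✓ → 2906
acct=C35: ✗
acct=C38: ✗
acct=C36: ✓ → 1162
acct=C73: ✗
acct=C32: ✗
acct=C84: ✗
acct=C19: ✗
acct=C41: ✗
acct=C70: ✓ → 469
txns_sum2 = 2068 + 1056 + 2906 + 1162 + 469 = 7661

txns_sum=15834, txns_sum2=7661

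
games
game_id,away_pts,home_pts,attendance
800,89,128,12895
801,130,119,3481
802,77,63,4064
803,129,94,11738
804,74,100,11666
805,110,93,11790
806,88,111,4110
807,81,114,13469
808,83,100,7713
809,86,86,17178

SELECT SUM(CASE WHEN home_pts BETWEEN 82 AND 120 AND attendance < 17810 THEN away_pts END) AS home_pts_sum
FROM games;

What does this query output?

game_id=800: ✗
game_id=801: ✓ → 130
game_id=802: ✗
game_id=803: ✓ → 129
game_id=804: ✓ → 74
game_id=805: ✓ → 110
game_id=806: ✓ → 88
game_id=807: ✓ → 81
game_id=808: ✓ → 83
game_id=809: ✓ → 86
home_pts_sum = 130 + 129 + 74 + 110 + 88 + 81 + 83 + 86 = 781

781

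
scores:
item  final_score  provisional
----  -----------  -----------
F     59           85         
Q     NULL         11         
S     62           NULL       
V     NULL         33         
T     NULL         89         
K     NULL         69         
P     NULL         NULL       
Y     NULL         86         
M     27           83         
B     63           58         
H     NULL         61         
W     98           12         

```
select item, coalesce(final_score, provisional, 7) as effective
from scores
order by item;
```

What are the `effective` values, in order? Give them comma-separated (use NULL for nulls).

63, 59, 61, 69, 27, 7, 11, 62, 89, 33, 98, 86

item=B: final_score=63 → 63
item=F: final_score=59 → 59
item=H: final_score=NULL, provisional=61 → 61
item=K: final_score=NULL, provisional=69 → 69
item=M: final_score=27 → 27
item=P: final_score=NULL, provisional=NULL, → literal 7 → 7
item=Q: final_score=NULL, provisional=11 → 11
item=S: final_score=62 → 62
item=T: final_score=NULL, provisional=89 → 89
item=V: final_score=NULL, provisional=33 → 33
item=W: final_score=98 → 98
item=Y: final_score=NULL, provisional=86 → 86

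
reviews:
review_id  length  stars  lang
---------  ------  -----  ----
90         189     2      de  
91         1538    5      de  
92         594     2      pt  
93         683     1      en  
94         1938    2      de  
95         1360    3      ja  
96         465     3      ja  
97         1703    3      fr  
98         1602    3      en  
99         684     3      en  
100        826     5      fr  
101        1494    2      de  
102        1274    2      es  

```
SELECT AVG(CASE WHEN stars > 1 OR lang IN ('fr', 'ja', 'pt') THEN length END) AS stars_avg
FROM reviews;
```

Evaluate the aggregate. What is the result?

review_id=90: ✓ → 189
review_id=91: ✓ → 1538
review_id=92: ✓ → 594
review_id=93: ✗
review_id=94: ✓ → 1938
review_id=95: ✓ → 1360
review_id=96: ✓ → 465
review_id=97: ✓ → 1703
review_id=98: ✓ → 1602
review_id=99: ✓ → 684
review_id=100: ✓ → 826
review_id=101: ✓ → 1494
review_id=102: ✓ → 1274
stars_avg = (189 + 1538 + 594 + 1938 + 1360 + 465 + 1703 + 1602 + 684 + 826 + 1494 + 1274) / 12 = 1138.9166666667

1138.9166666667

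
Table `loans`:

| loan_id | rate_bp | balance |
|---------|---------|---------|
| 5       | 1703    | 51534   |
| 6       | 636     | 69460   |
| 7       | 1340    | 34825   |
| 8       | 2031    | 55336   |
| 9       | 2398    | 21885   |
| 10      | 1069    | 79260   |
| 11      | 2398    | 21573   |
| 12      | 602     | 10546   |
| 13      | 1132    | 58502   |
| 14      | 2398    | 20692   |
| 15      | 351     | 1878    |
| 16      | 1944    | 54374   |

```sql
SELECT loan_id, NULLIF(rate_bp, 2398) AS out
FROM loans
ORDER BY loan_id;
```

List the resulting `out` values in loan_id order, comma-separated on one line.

1703, 636, 1340, 2031, NULL, 1069, NULL, 602, 1132, NULL, 351, 1944

loan_id=5: rate_bp=1703 vs 2398: differ → 1703
loan_id=6: rate_bp=636 vs 2398: differ → 636
loan_id=7: rate_bp=1340 vs 2398: differ → 1340
loan_id=8: rate_bp=2031 vs 2398: differ → 2031
loan_id=9: rate_bp=2398 vs 2398: equal → NULL
loan_id=10: rate_bp=1069 vs 2398: differ → 1069
loan_id=11: rate_bp=2398 vs 2398: equal → NULL
loan_id=12: rate_bp=602 vs 2398: differ → 602
loan_id=13: rate_bp=1132 vs 2398: differ → 1132
loan_id=14: rate_bp=2398 vs 2398: equal → NULL
loan_id=15: rate_bp=351 vs 2398: differ → 351
loan_id=16: rate_bp=1944 vs 2398: differ → 1944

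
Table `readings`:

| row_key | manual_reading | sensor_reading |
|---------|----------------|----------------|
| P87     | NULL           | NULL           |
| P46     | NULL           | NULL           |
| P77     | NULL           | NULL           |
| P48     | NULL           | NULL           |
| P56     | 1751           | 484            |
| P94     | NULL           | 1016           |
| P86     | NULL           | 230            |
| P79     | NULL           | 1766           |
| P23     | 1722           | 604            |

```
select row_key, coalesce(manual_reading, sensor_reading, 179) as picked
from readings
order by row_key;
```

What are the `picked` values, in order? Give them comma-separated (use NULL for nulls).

1722, 179, 179, 1751, 179, 1766, 230, 179, 1016

row_key=P23: manual_reading=1722 → 1722
row_key=P46: manual_reading=NULL, sensor_reading=NULL, → literal 179 → 179
row_key=P48: manual_reading=NULL, sensor_reading=NULL, → literal 179 → 179
row_key=P56: manual_reading=1751 → 1751
row_key=P77: manual_reading=NULL, sensor_reading=NULL, → literal 179 → 179
row_key=P79: manual_reading=NULL, sensor_reading=1766 → 1766
row_key=P86: manual_reading=NULL, sensor_reading=230 → 230
row_key=P87: manual_reading=NULL, sensor_reading=NULL, → literal 179 → 179
row_key=P94: manual_reading=NULL, sensor_reading=1016 → 1016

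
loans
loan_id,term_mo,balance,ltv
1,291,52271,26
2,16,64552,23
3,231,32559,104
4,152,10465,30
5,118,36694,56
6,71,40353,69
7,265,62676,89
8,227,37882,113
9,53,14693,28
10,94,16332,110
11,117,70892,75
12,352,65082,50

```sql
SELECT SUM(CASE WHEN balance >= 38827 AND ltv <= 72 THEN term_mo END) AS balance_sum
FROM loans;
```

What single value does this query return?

730

loan_id=1: ✓ → 291
loan_id=2: ✓ → 16
loan_id=3: ✗
loan_id=4: ✗
loan_id=5: ✗
loan_id=6: ✓ → 71
loan_id=7: ✗
loan_id=8: ✗
loan_id=9: ✗
loan_id=10: ✗
loan_id=11: ✗
loan_id=12: ✓ → 352
balance_sum = 291 + 16 + 71 + 352 = 730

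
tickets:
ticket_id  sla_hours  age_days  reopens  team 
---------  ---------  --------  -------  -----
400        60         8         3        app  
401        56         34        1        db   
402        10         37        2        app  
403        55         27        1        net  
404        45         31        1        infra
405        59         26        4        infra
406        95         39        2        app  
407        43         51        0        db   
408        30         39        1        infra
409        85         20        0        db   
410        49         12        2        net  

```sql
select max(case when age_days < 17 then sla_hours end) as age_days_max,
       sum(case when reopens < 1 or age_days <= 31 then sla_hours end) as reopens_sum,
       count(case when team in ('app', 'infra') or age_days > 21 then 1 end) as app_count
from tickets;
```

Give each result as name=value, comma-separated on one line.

age_days_max=60, reopens_sum=396, app_count=9

[age_days_max: age_days < 17]
ticket_id=400: ✓ → 60
ticket_id=401: ✗
ticket_id=402: ✗
ticket_id=403: ✗
ticket_id=404: ✗
ticket_id=405: ✗
ticket_id=406: ✗
ticket_id=407: ✗
ticket_id=408: ✗
ticket_id=409: ✗
ticket_id=410: ✓ → 49
age_days_max = MAX(60, 49) = 60
—
[reopens_sum: reopens < 1 or age_days <= 31]
ticket_id=400: ✓ → 60
ticket_id=401: ✗
ticket_id=402: ✗
ticket_id=403: ✓ → 55
ticket_id=404: ✓ → 45
ticket_id=405: ✓ → 59
ticket_id=406: ✗
ticket_id=407: ✓ → 43
ticket_id=408: ✗
ticket_id=409: ✓ → 85
ticket_id=410: ✓ → 49
reopens_sum = 60 + 55 + 45 + 59 + 43 + 85 + 49 = 396
—
[app_count: team in ('app', 'infra') or age_days > 21]
ticket_id=400: ✓ → 1
ticket_id=401: ✓ → 1
ticket_id=402: ✓ → 1
ticket_id=403: ✓ → 1
ticket_id=404: ✓ → 1
ticket_id=405: ✓ → 1
ticket_id=406: ✓ → 1
ticket_id=407: ✓ → 1
ticket_id=408: ✓ → 1
ticket_id=409: ✗
ticket_id=410: ✗
app_count = COUNT(1, 1, 1, 1, 1, 1, 1, 1, 1) = 9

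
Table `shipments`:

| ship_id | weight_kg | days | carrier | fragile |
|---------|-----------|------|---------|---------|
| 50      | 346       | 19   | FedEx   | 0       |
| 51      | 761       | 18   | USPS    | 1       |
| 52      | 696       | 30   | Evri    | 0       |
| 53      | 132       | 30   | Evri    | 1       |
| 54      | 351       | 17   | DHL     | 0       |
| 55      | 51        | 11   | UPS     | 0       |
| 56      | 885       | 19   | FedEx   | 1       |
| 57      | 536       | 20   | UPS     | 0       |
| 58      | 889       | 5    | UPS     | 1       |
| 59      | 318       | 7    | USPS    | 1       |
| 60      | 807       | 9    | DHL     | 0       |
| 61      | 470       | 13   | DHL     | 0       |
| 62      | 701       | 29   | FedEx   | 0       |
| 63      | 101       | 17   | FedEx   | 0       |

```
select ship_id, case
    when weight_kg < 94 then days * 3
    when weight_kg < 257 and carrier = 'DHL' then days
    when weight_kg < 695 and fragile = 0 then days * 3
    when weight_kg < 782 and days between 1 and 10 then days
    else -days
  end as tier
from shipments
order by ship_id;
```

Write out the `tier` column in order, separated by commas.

57, -18, -30, -30, 51, 33, -19, 60, -5, 7, -9, 39, -29, 51

ship_id=50: weight_kg < 695 and fragile = 0 → 57
ship_id=51: ELSE → -18
ship_id=52: ELSE → -30
ship_id=53: ELSE → -30
ship_id=54: weight_kg < 695 and fragile = 0 → 51
ship_id=55: weight_kg < 94 → 33
ship_id=56: ELSE → -19
ship_id=57: weight_kg < 695 and fragile = 0 → 60
ship_id=58: ELSE → -5
ship_id=59: weight_kg < 782 and days between 1 and 10 → 7
ship_id=60: ELSE → -9
ship_id=61: weight_kg < 695 and fragile = 0 → 39
ship_id=62: ELSE → -29
ship_id=63: weight_kg < 695 and fragile = 0 → 51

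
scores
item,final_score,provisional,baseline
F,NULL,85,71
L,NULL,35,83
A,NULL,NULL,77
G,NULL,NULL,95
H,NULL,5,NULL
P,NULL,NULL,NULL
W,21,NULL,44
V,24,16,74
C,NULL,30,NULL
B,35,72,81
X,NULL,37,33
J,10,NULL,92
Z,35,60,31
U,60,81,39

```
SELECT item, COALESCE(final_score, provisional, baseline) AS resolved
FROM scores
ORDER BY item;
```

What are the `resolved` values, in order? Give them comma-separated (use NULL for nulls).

item=A: final_score=NULL, provisional=NULL, baseline=77 → 77
item=B: final_score=35 → 35
item=C: final_score=NULL, provisional=30 → 30
item=F: final_score=NULL, provisional=85 → 85
item=G: final_score=NULL, provisional=NULL, baseline=95 → 95
item=H: final_score=NULL, provisional=5 → 5
item=J: final_score=10 → 10
item=L: final_score=NULL, provisional=35 → 35
item=P: final_score=NULL, provisional=NULL, baseline=NULL (all NULL) → NULL
item=U: final_score=60 → 60
item=V: final_score=24 → 24
item=W: final_score=21 → 21
item=X: final_score=NULL, provisional=37 → 37
item=Z: final_score=35 → 35

77, 35, 30, 85, 95, 5, 10, 35, NULL, 60, 24, 21, 37, 35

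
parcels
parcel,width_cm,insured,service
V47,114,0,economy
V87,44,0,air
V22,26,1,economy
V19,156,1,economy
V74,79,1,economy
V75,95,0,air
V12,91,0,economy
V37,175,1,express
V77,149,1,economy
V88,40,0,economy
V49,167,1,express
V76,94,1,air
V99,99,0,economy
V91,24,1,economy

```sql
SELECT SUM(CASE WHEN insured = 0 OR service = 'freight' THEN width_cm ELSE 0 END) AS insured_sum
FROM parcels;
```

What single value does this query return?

483

parcel=V47: ✓ → 114
parcel=V87: ✓ → 44
parcel=V22: ✗
parcel=V19: ✗
parcel=V74: ✗
parcel=V75: ✓ → 95
parcel=V12: ✓ → 91
parcel=V37: ✗
parcel=V77: ✗
parcel=V88: ✓ → 40
parcel=V49: ✗
parcel=V76: ✗
parcel=V99: ✓ → 99
parcel=V91: ✗
insured_sum = 114 + 44 + 95 + 91 + 40 + 99 = 483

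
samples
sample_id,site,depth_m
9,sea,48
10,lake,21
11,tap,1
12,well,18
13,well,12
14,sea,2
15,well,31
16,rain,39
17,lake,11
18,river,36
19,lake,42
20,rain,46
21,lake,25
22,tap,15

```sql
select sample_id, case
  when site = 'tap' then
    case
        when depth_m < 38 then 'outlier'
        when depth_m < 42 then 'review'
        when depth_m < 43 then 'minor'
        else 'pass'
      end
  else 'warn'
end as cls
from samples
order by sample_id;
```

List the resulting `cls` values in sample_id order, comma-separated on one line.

sample_id=9: site='sea' → outer ELSE → warn
sample_id=10: site='lake' → outer ELSE → warn
sample_id=11: site='tap' → inner[depth_m < 38] → outlier
sample_id=12: site='well' → outer ELSE → warn
sample_id=13: site='well' → outer ELSE → warn
sample_id=14: site='sea' → outer ELSE → warn
sample_id=15: site='well' → outer ELSE → warn
sample_id=16: site='rain' → outer ELSE → warn
sample_id=17: site='lake' → outer ELSE → warn
sample_id=18: site='river' → outer ELSE → warn
sample_id=19: site='lake' → outer ELSE → warn
sample_id=20: site='rain' → outer ELSE → warn
sample_id=21: site='lake' → outer ELSE → warn
sample_id=22: site='tap' → inner[depth_m < 38] → outlier

warn, warn, outlier, warn, warn, warn, warn, warn, warn, warn, warn, warn, warn, outlier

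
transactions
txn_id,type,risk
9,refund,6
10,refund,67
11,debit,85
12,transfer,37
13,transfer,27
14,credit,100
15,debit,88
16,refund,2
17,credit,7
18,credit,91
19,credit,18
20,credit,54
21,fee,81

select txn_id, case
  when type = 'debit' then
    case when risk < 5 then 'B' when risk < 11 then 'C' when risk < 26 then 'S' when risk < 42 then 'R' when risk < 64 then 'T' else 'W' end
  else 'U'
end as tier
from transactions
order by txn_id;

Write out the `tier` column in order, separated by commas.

U, U, W, U, U, U, W, U, U, U, U, U, U

txn_id=9: type='refund' → outer ELSE → U
txn_id=10: type='refund' → outer ELSE → U
txn_id=11: type='debit' → inner[ELSE] → W
txn_id=12: type='transfer' → outer ELSE → U
txn_id=13: type='transfer' → outer ELSE → U
txn_id=14: type='credit' → outer ELSE → U
txn_id=15: type='debit' → inner[ELSE] → W
txn_id=16: type='refund' → outer ELSE → U
txn_id=17: type='credit' → outer ELSE → U
txn_id=18: type='credit' → outer ELSE → U
txn_id=19: type='credit' → outer ELSE → U
txn_id=20: type='credit' → outer ELSE → U
txn_id=21: type='fee' → outer ELSE → U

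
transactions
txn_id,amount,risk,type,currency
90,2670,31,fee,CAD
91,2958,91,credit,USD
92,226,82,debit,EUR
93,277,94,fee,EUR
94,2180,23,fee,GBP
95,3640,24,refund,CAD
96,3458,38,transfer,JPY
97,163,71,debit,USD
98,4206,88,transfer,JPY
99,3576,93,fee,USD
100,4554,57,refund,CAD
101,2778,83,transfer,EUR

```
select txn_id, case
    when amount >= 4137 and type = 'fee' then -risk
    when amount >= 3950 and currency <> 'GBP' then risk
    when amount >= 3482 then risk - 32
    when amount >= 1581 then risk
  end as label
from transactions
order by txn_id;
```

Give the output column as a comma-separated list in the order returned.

31, 91, NULL, NULL, 23, -8, 38, NULL, 88, 61, 57, 83

txn_id=90: amount >= 1581 → 31
txn_id=91: amount >= 1581 → 91
txn_id=92: (no match → NULL) → NULL
txn_id=93: (no match → NULL) → NULL
txn_id=94: amount >= 1581 → 23
txn_id=95: amount >= 3482 → -8
txn_id=96: amount >= 1581 → 38
txn_id=97: (no match → NULL) → NULL
txn_id=98: amount >= 3950 and currency <> 'GBP' → 88
txn_id=99: amount >= 3482 → 61
txn_id=100: amount >= 3950 and currency <> 'GBP' → 57
txn_id=101: amount >= 1581 → 83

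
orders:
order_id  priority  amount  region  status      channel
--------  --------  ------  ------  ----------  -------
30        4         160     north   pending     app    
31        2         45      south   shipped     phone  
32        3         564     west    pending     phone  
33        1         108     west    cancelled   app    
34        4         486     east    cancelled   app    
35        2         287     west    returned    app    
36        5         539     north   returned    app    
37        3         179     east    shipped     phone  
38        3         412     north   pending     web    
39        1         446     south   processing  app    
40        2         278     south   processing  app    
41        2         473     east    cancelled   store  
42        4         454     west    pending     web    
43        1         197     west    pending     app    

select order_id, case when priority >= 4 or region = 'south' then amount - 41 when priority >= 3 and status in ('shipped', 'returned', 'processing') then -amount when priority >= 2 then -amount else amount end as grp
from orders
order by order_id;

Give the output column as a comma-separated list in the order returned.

order_id=30: priority >= 4 or region = 'south' → 119
order_id=31: priority >= 4 or region = 'south' → 4
order_id=32: priority >= 2 → -564
order_id=33: ELSE → 108
order_id=34: priority >= 4 or region = 'south' → 445
order_id=35: priority >= 2 → -287
order_id=36: priority >= 4 or region = 'south' → 498
order_id=37: priority >= 3 and status in ('shipped', 'returned', 'processing') → -179
order_id=38: priority >= 2 → -412
order_id=39: priority >= 4 or region = 'south' → 405
order_id=40: priority >= 4 or region = 'south' → 237
order_id=41: priority >= 2 → -473
order_id=42: priority >= 4 or region = 'south' → 413
order_id=43: ELSE → 197

119, 4, -564, 108, 445, -287, 498, -179, -412, 405, 237, -473, 413, 197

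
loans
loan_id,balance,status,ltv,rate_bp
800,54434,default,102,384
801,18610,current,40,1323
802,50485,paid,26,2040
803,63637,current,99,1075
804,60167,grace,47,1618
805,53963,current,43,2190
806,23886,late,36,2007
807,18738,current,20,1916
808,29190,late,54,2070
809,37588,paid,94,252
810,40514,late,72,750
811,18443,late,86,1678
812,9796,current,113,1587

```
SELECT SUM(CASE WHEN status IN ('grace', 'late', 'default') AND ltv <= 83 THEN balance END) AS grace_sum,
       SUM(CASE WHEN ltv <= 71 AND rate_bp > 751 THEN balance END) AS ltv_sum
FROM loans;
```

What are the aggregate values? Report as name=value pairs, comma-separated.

grace_sum=153757, ltv_sum=255039

[grace_sum: status IN ('grace', 'late', 'default') AND ltv <= 83]
loan_id=800: ✗
loan_id=801: ✗
loan_id=802: ✗
loan_id=803: ✗
loan_id=804: ✓ → 60167
loan_id=805: ✗
loan_id=806: ✓ → 23886
loan_id=807: ✗
loan_id=808: ✓ → 29190
loan_id=809: ✗
loan_id=810: ✓ → 40514
loan_id=811: ✗
loan_id=812: ✗
grace_sum = 60167 + 23886 + 29190 + 40514 = 153757
—
[ltv_sum: ltv <= 71 AND rate_bp > 751]
loan_id=800: ✗
loan_id=801: ✓ → 18610
loan_id=802: ✓ → 50485
loan_id=803: ✗
loan_id=804: ✓ → 60167
loan_id=805: ✓ → 53963
loan_id=806: ✓ → 23886
loan_id=807: ✓ → 18738
loan_id=808: ✓ → 29190
loan_id=809: ✗
loan_id=810: ✗
loan_id=811: ✗
loan_id=812: ✗
ltv_sum = 18610 + 50485 + 60167 + 53963 + 23886 + 18738 + 29190 = 255039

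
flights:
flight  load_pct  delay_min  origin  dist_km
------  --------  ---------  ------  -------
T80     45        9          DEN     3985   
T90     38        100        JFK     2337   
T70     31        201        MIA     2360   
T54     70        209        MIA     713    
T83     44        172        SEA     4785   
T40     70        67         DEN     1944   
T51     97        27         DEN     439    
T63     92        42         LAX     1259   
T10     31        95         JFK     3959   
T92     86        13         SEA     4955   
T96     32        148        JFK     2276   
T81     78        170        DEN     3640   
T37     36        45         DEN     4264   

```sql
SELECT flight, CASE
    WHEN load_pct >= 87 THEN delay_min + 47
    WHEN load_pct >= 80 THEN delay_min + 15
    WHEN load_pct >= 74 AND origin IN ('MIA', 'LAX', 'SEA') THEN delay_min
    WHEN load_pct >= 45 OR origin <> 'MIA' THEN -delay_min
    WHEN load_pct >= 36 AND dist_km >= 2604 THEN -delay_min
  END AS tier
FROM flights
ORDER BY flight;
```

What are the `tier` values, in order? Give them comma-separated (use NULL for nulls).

flight=T10: load_pct >= 45 OR origin <> 'MIA' → -95
flight=T37: load_pct >= 45 OR origin <> 'MIA' → -45
flight=T40: load_pct >= 45 OR origin <> 'MIA' → -67
flight=T51: load_pct >= 87 → 74
flight=T54: load_pct >= 45 OR origin <> 'MIA' → -209
flight=T63: load_pct >= 87 → 89
flight=T70: (no match → NULL) → NULL
flight=T80: load_pct >= 45 OR origin <> 'MIA' → -9
flight=T81: load_pct >= 45 OR origin <> 'MIA' → -170
flight=T83: load_pct >= 45 OR origin <> 'MIA' → -172
flight=T90: load_pct >= 45 OR origin <> 'MIA' → -100
flight=T92: load_pct >= 80 → 28
flight=T96: load_pct >= 45 OR origin <> 'MIA' → -148

-95, -45, -67, 74, -209, 89, NULL, -9, -170, -172, -100, 28, -148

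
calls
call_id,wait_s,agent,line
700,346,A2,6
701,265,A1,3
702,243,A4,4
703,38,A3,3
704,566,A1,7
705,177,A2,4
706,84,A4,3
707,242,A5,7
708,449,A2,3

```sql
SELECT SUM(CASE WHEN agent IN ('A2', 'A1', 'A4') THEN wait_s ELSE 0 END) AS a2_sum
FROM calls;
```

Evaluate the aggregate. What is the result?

2130

call_id=700: ✓ → 346
call_id=701: ✓ → 265
call_id=702: ✓ → 243
call_id=703: ✗
call_id=704: ✓ → 566
call_id=705: ✓ → 177
call_id=706: ✓ → 84
call_id=707: ✗
call_id=708: ✓ → 449
a2_sum = 346 + 265 + 243 + 566 + 177 + 84 + 449 = 2130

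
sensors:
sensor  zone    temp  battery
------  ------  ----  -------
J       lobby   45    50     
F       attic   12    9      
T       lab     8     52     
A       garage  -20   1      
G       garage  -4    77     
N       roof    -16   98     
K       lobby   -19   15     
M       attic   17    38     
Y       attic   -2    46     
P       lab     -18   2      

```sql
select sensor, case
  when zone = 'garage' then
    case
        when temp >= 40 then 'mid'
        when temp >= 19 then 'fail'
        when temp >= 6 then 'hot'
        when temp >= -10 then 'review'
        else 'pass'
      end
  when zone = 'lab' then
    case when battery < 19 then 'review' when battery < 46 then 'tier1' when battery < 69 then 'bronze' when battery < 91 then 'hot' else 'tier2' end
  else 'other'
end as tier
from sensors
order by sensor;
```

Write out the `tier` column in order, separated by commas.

sensor=A: zone='garage' → inner[ELSE] → pass
sensor=F: zone='attic' → outer ELSE → other
sensor=G: zone='garage' → inner[temp >= -10] → review
sensor=J: zone='lobby' → outer ELSE → other
sensor=K: zone='lobby' → outer ELSE → other
sensor=M: zone='attic' → outer ELSE → other
sensor=N: zone='roof' → outer ELSE → other
sensor=P: zone='lab' → inner[battery < 19] → review
sensor=T: zone='lab' → inner[battery < 69] → bronze
sensor=Y: zone='attic' → outer ELSE → other

pass, other, review, other, other, other, other, review, bronze, other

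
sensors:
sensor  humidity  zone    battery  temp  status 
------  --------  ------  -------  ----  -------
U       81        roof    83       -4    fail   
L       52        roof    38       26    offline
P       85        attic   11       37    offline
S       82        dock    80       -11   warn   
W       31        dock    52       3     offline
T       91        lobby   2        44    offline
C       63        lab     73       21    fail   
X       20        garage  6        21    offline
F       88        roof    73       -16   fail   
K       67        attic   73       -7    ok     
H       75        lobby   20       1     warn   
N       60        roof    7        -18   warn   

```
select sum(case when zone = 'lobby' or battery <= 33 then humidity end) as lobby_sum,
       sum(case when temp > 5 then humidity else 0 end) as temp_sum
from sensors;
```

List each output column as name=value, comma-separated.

[lobby_sum: zone = 'lobby' or battery <= 33]
sensor=U: ✗
sensor=L: ✗
sensor=P: ✓ → 85
sensor=S: ✗
sensor=W: ✗
sensor=T: ✓ → 91
sensor=C: ✗
sensor=X: ✓ → 20
sensor=F: ✗
sensor=K: ✗
sensor=H: ✓ → 75
sensor=N: ✓ → 60
lobby_sum = 85 + 91 + 20 + 75 + 60 = 331
—
[temp_sum: temp > 5]
sensor=U: ✗
sensor=L: ✓ → 52
sensor=P: ✓ → 85
sensor=S: ✗
sensor=W: ✗
sensor=T: ✓ → 91
sensor=C: ✓ → 63
sensor=X: ✓ → 20
sensor=F: ✗
sensor=K: ✗
sensor=H: ✗
sensor=N: ✗
temp_sum = 52 + 85 + 91 + 63 + 20 = 311

lobby_sum=331, temp_sum=311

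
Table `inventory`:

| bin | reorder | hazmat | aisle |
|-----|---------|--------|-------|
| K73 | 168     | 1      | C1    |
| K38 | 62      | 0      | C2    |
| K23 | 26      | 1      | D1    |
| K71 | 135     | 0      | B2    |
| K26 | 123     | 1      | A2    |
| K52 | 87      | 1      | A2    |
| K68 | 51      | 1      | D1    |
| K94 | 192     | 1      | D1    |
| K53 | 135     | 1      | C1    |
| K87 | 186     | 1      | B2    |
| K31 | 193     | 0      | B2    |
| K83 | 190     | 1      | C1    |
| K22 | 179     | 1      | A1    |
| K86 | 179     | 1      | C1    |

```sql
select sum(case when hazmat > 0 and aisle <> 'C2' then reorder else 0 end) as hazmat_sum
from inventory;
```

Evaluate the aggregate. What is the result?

bin=K73: ✓ → 168
bin=K38: ✗
bin=K23: ✓ → 26
bin=K71: ✗
bin=K26: ✓ → 123
bin=K52: ✓ → 87
bin=K68: ✓ → 51
bin=K94: ✓ → 192
bin=K53: ✓ → 135
bin=K87: ✓ → 186
bin=K31: ✗
bin=K83: ✓ → 190
bin=K22: ✓ → 179
bin=K86: ✓ → 179
hazmat_sum = 168 + 26 + 123 + 87 + 51 + 192 + 135 + 186 + 190 + 179 + 179 = 1516

1516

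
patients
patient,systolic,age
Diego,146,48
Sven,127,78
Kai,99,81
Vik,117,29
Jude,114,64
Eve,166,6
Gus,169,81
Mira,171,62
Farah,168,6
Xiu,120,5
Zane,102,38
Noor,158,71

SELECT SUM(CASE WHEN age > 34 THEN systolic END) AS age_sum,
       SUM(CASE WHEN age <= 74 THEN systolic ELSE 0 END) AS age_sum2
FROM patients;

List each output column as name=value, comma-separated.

age_sum=1086, age_sum2=1262

[age_sum: age > 34]
patient=Diego: ✓ → 146
patient=Sven: ✓ → 127
patient=Kai: ✓ → 99
patient=Vik: ✗
patient=Jude: ✓ → 114
patient=Eve: ✗
patient=Gus: ✓ → 169
patient=Mira: ✓ → 171
patient=Farah: ✗
patient=Xiu: ✗
patient=Zane: ✓ → 102
patient=Noor: ✓ → 158
age_sum = 146 + 127 + 99 + 114 + 169 + 171 + 102 + 158 = 1086
—
[age_sum2: age <= 74]
patient=Diego: ✓ → 146
patient=Sven: ✗
patient=Kai: ✗
patient=Vik: ✓ → 117
patient=Jude: ✓ → 114
patient=Eve: ✓ → 166
patient=Gus: ✗
patient=Mira: ✓ → 171
patient=Farah: ✓ → 168
patient=Xiu: ✓ → 120
patient=Zane: ✓ → 102
patient=Noor: ✓ → 158
age_sum2 = 146 + 117 + 114 + 166 + 171 + 168 + 120 + 102 + 158 = 1262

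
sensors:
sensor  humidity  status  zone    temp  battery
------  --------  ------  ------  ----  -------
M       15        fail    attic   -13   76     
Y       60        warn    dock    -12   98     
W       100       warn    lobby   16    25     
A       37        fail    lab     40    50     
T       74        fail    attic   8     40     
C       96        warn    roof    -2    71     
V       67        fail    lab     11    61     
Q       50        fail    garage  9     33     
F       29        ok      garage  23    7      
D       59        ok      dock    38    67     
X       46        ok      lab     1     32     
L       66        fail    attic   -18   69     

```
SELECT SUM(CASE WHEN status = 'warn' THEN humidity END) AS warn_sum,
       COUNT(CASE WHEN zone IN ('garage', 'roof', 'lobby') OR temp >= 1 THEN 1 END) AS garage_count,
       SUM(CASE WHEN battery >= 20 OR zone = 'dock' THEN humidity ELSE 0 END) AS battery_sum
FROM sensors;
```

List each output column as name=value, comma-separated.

[warn_sum: status = 'warn']
sensor=M: ✗
sensor=Y: ✓ → 60
sensor=W: ✓ → 100
sensor=A: ✗
sensor=T: ✗
sensor=C: ✓ → 96
sensor=V: ✗
sensor=Q: ✗
sensor=F: ✗
sensor=D: ✗
sensor=X: ✗
sensor=L: ✗
warn_sum = 60 + 100 + 96 = 256
—
[garage_count: zone IN ('garage', 'roof', 'lobby') OR temp >= 1]
sensor=M: ✗
sensor=Y: ✗
sensor=W: ✓ → 1
sensor=A: ✓ → 1
sensor=T: ✓ → 1
sensor=C: ✓ → 1
sensor=V: ✓ → 1
sensor=Q: ✓ → 1
sensor=F: ✓ → 1
sensor=D: ✓ → 1
sensor=X: ✓ → 1
sensor=L: ✗
garage_count = COUNT(1, 1, 1, 1, 1, 1, 1, 1, 1) = 9
—
[battery_sum: battery >= 20 OR zone = 'dock']
sensor=M: ✓ → 15
sensor=Y: ✓ → 60
sensor=W: ✓ → 100
sensor=A: ✓ → 37
sensor=T: ✓ → 74
sensor=C: ✓ → 96
sensor=V: ✓ → 67
sensor=Q: ✓ → 50
sensor=F: ✗
sensor=D: ✓ → 59
sensor=X: ✓ → 46
sensor=L: ✓ → 66
battery_sum = 15 + 60 + 100 + 37 + 74 + 96 + 67 + 50 + 59 + 46 + 66 = 670

warn_sum=256, garage_count=9, battery_sum=670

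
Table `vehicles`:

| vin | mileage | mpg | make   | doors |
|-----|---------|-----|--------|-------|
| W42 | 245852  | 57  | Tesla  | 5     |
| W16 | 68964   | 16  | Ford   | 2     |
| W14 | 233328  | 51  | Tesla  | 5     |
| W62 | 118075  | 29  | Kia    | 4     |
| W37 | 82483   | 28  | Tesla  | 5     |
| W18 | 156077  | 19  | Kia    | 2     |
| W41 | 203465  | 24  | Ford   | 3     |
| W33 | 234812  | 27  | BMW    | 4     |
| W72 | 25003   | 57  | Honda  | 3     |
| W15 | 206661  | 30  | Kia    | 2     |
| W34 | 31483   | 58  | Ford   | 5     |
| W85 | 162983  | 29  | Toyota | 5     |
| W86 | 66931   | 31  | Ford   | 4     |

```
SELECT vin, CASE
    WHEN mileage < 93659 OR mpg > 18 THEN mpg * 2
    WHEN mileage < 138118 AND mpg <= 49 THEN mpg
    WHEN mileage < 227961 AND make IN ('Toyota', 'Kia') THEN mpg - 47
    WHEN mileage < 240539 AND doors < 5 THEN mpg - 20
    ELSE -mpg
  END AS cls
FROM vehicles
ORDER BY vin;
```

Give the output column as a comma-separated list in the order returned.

102, 60, 32, 38, 54, 116, 56, 48, 114, 58, 114, 58, 62

vin=W14: mileage < 93659 OR mpg > 18 → 102
vin=W15: mileage < 93659 OR mpg > 18 → 60
vin=W16: mileage < 93659 OR mpg > 18 → 32
vin=W18: mileage < 93659 OR mpg > 18 → 38
vin=W33: mileage < 93659 OR mpg > 18 → 54
vin=W34: mileage < 93659 OR mpg > 18 → 116
vin=W37: mileage < 93659 OR mpg > 18 → 56
vin=W41: mileage < 93659 OR mpg > 18 → 48
vin=W42: mileage < 93659 OR mpg > 18 → 114
vin=W62: mileage < 93659 OR mpg > 18 → 58
vin=W72: mileage < 93659 OR mpg > 18 → 114
vin=W85: mileage < 93659 OR mpg > 18 → 58
vin=W86: mileage < 93659 OR mpg > 18 → 62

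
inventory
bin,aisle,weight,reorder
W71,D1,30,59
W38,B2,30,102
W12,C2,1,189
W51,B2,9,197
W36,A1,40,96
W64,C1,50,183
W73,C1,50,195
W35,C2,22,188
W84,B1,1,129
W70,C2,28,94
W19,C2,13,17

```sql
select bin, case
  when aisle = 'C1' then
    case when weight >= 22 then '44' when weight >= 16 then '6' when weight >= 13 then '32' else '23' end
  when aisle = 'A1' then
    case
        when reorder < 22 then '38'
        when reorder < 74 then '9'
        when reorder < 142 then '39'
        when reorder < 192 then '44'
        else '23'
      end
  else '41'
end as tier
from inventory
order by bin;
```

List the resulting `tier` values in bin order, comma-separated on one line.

bin=W12: aisle='C2' → outer ELSE → 41
bin=W19: aisle='C2' → outer ELSE → 41
bin=W35: aisle='C2' → outer ELSE → 41
bin=W36: aisle='A1' → inner[reorder < 142] → 39
bin=W38: aisle='B2' → outer ELSE → 41
bin=W51: aisle='B2' → outer ELSE → 41
bin=W64: aisle='C1' → inner[weight >= 22] → 44
bin=W70: aisle='C2' → outer ELSE → 41
bin=W71: aisle='D1' → outer ELSE → 41
bin=W73: aisle='C1' → inner[weight >= 22] → 44
bin=W84: aisle='B1' → outer ELSE → 41

41, 41, 41, 39, 41, 41, 44, 41, 41, 44, 41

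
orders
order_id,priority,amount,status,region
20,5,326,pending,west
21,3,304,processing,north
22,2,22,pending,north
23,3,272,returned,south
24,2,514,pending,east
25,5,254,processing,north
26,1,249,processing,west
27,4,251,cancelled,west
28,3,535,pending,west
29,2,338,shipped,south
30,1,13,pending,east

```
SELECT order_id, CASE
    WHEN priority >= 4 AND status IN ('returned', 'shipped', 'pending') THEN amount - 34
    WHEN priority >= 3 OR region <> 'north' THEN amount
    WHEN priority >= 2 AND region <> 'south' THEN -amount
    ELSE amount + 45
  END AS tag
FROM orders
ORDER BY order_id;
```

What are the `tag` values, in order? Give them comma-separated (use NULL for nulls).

order_id=20: priority >= 4 AND status IN ('returned', 'shipped', 'pending') → 292
order_id=21: priority >= 3 OR region <> 'north' → 304
order_id=22: priority >= 2 AND region <> 'south' → -22
order_id=23: priority >= 3 OR region <> 'north' → 272
order_id=24: priority >= 3 OR region <> 'north' → 514
order_id=25: priority >= 3 OR region <> 'north' → 254
order_id=26: priority >= 3 OR region <> 'north' → 249
order_id=27: priority >= 3 OR region <> 'north' → 251
order_id=28: priority >= 3 OR region <> 'north' → 535
order_id=29: priority >= 3 OR region <> 'north' → 338
order_id=30: priority >= 3 OR region <> 'north' → 13

292, 304, -22, 272, 514, 254, 249, 251, 535, 338, 13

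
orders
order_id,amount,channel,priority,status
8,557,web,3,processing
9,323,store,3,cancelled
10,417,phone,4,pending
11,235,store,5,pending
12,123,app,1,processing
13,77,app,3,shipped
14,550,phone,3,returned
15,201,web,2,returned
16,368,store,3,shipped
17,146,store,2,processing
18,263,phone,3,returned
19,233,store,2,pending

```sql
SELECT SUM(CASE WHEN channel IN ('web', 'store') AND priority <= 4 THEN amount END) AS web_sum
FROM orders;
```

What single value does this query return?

order_id=8: ✓ → 557
order_id=9: ✓ → 323
order_id=10: ✗
order_id=11: ✗
order_id=12: ✗
order_id=13: ✗
order_id=14: ✗
order_id=15: ✓ → 201
order_id=16: ✓ → 368
order_id=17: ✓ → 146
order_id=18: ✗
order_id=19: ✓ → 233
web_sum = 557 + 323 + 201 + 368 + 146 + 233 = 1828

1828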